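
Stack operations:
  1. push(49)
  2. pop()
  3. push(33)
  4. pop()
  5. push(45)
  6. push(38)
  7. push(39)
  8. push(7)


push(49) -> [49]
pop()->49, []
push(33) -> [33]
pop()->33, []
push(45) -> [45]
push(38) -> [45, 38]
push(39) -> [45, 38, 39]
push(7) -> [45, 38, 39, 7]

Final stack: [45, 38, 39, 7]


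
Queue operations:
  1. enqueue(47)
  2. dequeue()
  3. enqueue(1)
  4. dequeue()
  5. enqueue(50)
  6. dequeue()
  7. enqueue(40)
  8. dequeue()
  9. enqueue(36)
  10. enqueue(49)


enqueue(47) -> [47]
dequeue()->47, []
enqueue(1) -> [1]
dequeue()->1, []
enqueue(50) -> [50]
dequeue()->50, []
enqueue(40) -> [40]
dequeue()->40, []
enqueue(36) -> [36]
enqueue(49) -> [36, 49]

Final queue: [36, 49]


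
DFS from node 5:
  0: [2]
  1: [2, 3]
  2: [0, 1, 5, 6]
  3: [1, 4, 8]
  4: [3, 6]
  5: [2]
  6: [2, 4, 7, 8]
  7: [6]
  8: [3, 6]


Visit 5, push [2]
Visit 2, push [6, 1, 0]
Visit 0, push []
Visit 1, push [3]
Visit 3, push [8, 4]
Visit 4, push [6]
Visit 6, push [8, 7]
Visit 7, push []
Visit 8, push []

DFS order: [5, 2, 0, 1, 3, 4, 6, 7, 8]


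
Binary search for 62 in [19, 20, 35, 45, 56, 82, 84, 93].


Step 1: lo=0, hi=7, mid=3, val=45
Step 2: lo=4, hi=7, mid=5, val=82
Step 3: lo=4, hi=4, mid=4, val=56

Not found


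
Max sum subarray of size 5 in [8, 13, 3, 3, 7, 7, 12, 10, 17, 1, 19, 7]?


[0:5]: 34
[1:6]: 33
[2:7]: 32
[3:8]: 39
[4:9]: 53
[5:10]: 47
[6:11]: 59
[7:12]: 54

Max: 59 at [6:11]


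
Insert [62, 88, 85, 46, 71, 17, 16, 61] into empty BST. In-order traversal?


Insert 62: root
Insert 88: R from 62
Insert 85: R from 62 -> L from 88
Insert 46: L from 62
Insert 71: R from 62 -> L from 88 -> L from 85
Insert 17: L from 62 -> L from 46
Insert 16: L from 62 -> L from 46 -> L from 17
Insert 61: L from 62 -> R from 46

In-order: [16, 17, 46, 61, 62, 71, 85, 88]


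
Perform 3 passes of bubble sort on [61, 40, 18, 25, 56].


Initial: [61, 40, 18, 25, 56]
Pass 1: [40, 18, 25, 56, 61] (4 swaps)
Pass 2: [18, 25, 40, 56, 61] (2 swaps)
Pass 3: [18, 25, 40, 56, 61] (0 swaps)

After 3 passes: [18, 25, 40, 56, 61]


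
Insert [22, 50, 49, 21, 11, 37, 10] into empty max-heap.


Insert 22: [22]
Insert 50: [50, 22]
Insert 49: [50, 22, 49]
Insert 21: [50, 22, 49, 21]
Insert 11: [50, 22, 49, 21, 11]
Insert 37: [50, 22, 49, 21, 11, 37]
Insert 10: [50, 22, 49, 21, 11, 37, 10]

Final heap: [50, 22, 49, 21, 11, 37, 10]


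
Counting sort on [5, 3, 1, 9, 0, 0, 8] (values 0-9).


Input: [5, 3, 1, 9, 0, 0, 8]
Counts: [2, 1, 0, 1, 0, 1, 0, 0, 1, 1]

Sorted: [0, 0, 1, 3, 5, 8, 9]


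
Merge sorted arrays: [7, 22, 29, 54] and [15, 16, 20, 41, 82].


Take 7 from A
Take 15 from B
Take 16 from B
Take 20 from B
Take 22 from A
Take 29 from A
Take 41 from B
Take 54 from A

Merged: [7, 15, 16, 20, 22, 29, 41, 54, 82]


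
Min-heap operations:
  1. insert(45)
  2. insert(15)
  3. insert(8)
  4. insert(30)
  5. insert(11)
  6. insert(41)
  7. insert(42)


insert(45) -> [45]
insert(15) -> [15, 45]
insert(8) -> [8, 45, 15]
insert(30) -> [8, 30, 15, 45]
insert(11) -> [8, 11, 15, 45, 30]
insert(41) -> [8, 11, 15, 45, 30, 41]
insert(42) -> [8, 11, 15, 45, 30, 41, 42]

Final heap: [8, 11, 15, 45, 30, 41, 42]


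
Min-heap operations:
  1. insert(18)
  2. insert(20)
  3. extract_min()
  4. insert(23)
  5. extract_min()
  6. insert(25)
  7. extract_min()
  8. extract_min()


insert(18) -> [18]
insert(20) -> [18, 20]
extract_min()->18, [20]
insert(23) -> [20, 23]
extract_min()->20, [23]
insert(25) -> [23, 25]
extract_min()->23, [25]
extract_min()->25, []

Final heap: []


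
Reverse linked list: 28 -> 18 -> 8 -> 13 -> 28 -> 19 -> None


Step 1: curr=28, set curr.next=prev(None) | reversed so far: 28
Step 2: curr=18, set curr.next=prev(28) | reversed so far: 18 -> 28
Step 3: curr=8, set curr.next=prev(18) | reversed so far: 8 -> 18 -> 28
Step 4: curr=13, set curr.next=prev(8) | reversed so far: 13 -> 8 -> 18 -> 28
Step 5: curr=28, set curr.next=prev(13) | reversed so far: 28 -> 13 -> 8 -> 18 -> 28
Step 6: curr=19, set curr.next=prev(28) | reversed so far: 19 -> 28 -> 13 -> 8 -> 18 -> 28

19 -> 28 -> 13 -> 8 -> 18 -> 28 -> None


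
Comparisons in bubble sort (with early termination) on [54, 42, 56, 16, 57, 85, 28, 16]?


Algorithm: bubble sort (with early termination)
Input: [54, 42, 56, 16, 57, 85, 28, 16]
Sorted: [16, 16, 28, 42, 54, 56, 57, 85]

28


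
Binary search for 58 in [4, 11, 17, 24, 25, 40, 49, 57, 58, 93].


Step 1: lo=0, hi=9, mid=4, val=25
Step 2: lo=5, hi=9, mid=7, val=57
Step 3: lo=8, hi=9, mid=8, val=58

Found at index 8


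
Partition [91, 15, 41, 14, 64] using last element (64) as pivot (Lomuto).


Pivot: 64
  15 <= 64: swap -> [15, 91, 41, 14, 64]
  41 <= 64: swap -> [15, 41, 91, 14, 64]
  14 <= 64: swap -> [15, 41, 14, 91, 64]
Place pivot at 3: [15, 41, 14, 64, 91]

Partitioned: [15, 41, 14, 64, 91]


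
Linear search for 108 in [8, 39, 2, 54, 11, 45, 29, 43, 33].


i=0: 8!=108
i=1: 39!=108
i=2: 2!=108
i=3: 54!=108
i=4: 11!=108
i=5: 45!=108
i=6: 29!=108
i=7: 43!=108
i=8: 33!=108

Not found, 9 comps


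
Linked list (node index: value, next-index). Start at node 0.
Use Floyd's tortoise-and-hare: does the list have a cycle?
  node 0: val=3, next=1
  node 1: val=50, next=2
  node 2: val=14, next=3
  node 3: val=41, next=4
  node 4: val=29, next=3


Floyd's tortoise (slow, +1) and hare (fast, +2):
  init: slow=0, fast=0
  step 1: slow=1, fast=2
  step 2: slow=2, fast=4
  step 3: slow=3, fast=4
  step 4: slow=4, fast=4
  slow == fast at node 4: cycle detected

Cycle: yes


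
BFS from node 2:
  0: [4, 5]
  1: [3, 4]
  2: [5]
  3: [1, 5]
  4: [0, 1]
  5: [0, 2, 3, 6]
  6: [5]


Visit 2, enqueue [5]
Visit 5, enqueue [0, 3, 6]
Visit 0, enqueue [4]
Visit 3, enqueue [1]
Visit 6, enqueue []
Visit 4, enqueue []
Visit 1, enqueue []

BFS order: [2, 5, 0, 3, 6, 4, 1]


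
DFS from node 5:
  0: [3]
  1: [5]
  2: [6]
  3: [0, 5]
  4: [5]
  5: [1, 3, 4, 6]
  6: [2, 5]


Visit 5, push [6, 4, 3, 1]
Visit 1, push []
Visit 3, push [0]
Visit 0, push []
Visit 4, push []
Visit 6, push [2]
Visit 2, push []

DFS order: [5, 1, 3, 0, 4, 6, 2]


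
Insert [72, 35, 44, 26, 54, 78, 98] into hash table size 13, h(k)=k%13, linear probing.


Insert 72: h=7 -> slot 7
Insert 35: h=9 -> slot 9
Insert 44: h=5 -> slot 5
Insert 26: h=0 -> slot 0
Insert 54: h=2 -> slot 2
Insert 78: h=0, 1 probes -> slot 1
Insert 98: h=7, 1 probes -> slot 8

Table: [26, 78, 54, None, None, 44, None, 72, 98, 35, None, None, None]


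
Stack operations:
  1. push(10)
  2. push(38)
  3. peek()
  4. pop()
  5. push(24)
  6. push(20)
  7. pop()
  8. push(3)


push(10) -> [10]
push(38) -> [10, 38]
peek()->38
pop()->38, [10]
push(24) -> [10, 24]
push(20) -> [10, 24, 20]
pop()->20, [10, 24]
push(3) -> [10, 24, 3]

Final stack: [10, 24, 3]


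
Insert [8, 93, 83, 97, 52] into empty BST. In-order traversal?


Insert 8: root
Insert 93: R from 8
Insert 83: R from 8 -> L from 93
Insert 97: R from 8 -> R from 93
Insert 52: R from 8 -> L from 93 -> L from 83

In-order: [8, 52, 83, 93, 97]


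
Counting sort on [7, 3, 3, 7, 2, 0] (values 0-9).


Input: [7, 3, 3, 7, 2, 0]
Counts: [1, 0, 1, 2, 0, 0, 0, 2, 0, 0]

Sorted: [0, 2, 3, 3, 7, 7]


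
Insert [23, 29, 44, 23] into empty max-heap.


Insert 23: [23]
Insert 29: [29, 23]
Insert 44: [44, 23, 29]
Insert 23: [44, 23, 29, 23]

Final heap: [44, 23, 29, 23]


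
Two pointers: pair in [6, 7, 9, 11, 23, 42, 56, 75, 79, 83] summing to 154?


lo=0(6)+hi=9(83)=89
lo=1(7)+hi=9(83)=90
lo=2(9)+hi=9(83)=92
lo=3(11)+hi=9(83)=94
lo=4(23)+hi=9(83)=106
lo=5(42)+hi=9(83)=125
lo=6(56)+hi=9(83)=139
lo=7(75)+hi=9(83)=158
lo=7(75)+hi=8(79)=154

Yes: 75+79=154


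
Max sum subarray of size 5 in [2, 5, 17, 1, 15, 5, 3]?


[0:5]: 40
[1:6]: 43
[2:7]: 41

Max: 43 at [1:6]


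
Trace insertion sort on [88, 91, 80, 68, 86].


Initial: [88, 91, 80, 68, 86]
Insert 91: [88, 91, 80, 68, 86]
Insert 80: [80, 88, 91, 68, 86]
Insert 68: [68, 80, 88, 91, 86]
Insert 86: [68, 80, 86, 88, 91]

Sorted: [68, 80, 86, 88, 91]


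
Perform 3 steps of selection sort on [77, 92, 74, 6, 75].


Initial: [77, 92, 74, 6, 75]
Step 1: min=6 at 3
  Swap: [6, 92, 74, 77, 75]
Step 2: min=74 at 2
  Swap: [6, 74, 92, 77, 75]
Step 3: min=75 at 4
  Swap: [6, 74, 75, 77, 92]

After 3 steps: [6, 74, 75, 77, 92]


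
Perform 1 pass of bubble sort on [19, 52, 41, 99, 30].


Initial: [19, 52, 41, 99, 30]
Pass 1: [19, 41, 52, 30, 99] (2 swaps)

After 1 pass: [19, 41, 52, 30, 99]


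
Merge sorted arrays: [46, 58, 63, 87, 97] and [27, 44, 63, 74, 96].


Take 27 from B
Take 44 from B
Take 46 from A
Take 58 from A
Take 63 from A
Take 63 from B
Take 74 from B
Take 87 from A
Take 96 from B

Merged: [27, 44, 46, 58, 63, 63, 74, 87, 96, 97]


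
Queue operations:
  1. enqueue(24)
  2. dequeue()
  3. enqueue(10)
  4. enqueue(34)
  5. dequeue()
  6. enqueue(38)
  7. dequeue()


enqueue(24) -> [24]
dequeue()->24, []
enqueue(10) -> [10]
enqueue(34) -> [10, 34]
dequeue()->10, [34]
enqueue(38) -> [34, 38]
dequeue()->34, [38]

Final queue: [38]


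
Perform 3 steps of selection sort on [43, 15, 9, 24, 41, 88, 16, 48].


Initial: [43, 15, 9, 24, 41, 88, 16, 48]
Step 1: min=9 at 2
  Swap: [9, 15, 43, 24, 41, 88, 16, 48]
Step 2: min=15 at 1
  Swap: [9, 15, 43, 24, 41, 88, 16, 48]
Step 3: min=16 at 6
  Swap: [9, 15, 16, 24, 41, 88, 43, 48]

After 3 steps: [9, 15, 16, 24, 41, 88, 43, 48]


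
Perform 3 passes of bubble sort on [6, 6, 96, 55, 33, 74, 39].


Initial: [6, 6, 96, 55, 33, 74, 39]
Pass 1: [6, 6, 55, 33, 74, 39, 96] (4 swaps)
Pass 2: [6, 6, 33, 55, 39, 74, 96] (2 swaps)
Pass 3: [6, 6, 33, 39, 55, 74, 96] (1 swaps)

After 3 passes: [6, 6, 33, 39, 55, 74, 96]


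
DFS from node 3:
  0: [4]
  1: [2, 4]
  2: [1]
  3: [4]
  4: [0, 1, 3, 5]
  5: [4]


Visit 3, push [4]
Visit 4, push [5, 1, 0]
Visit 0, push []
Visit 1, push [2]
Visit 2, push []
Visit 5, push []

DFS order: [3, 4, 0, 1, 2, 5]


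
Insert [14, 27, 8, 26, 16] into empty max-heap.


Insert 14: [14]
Insert 27: [27, 14]
Insert 8: [27, 14, 8]
Insert 26: [27, 26, 8, 14]
Insert 16: [27, 26, 8, 14, 16]

Final heap: [27, 26, 8, 14, 16]


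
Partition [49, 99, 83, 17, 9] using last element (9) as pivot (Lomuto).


Pivot: 9
Place pivot at 0: [9, 99, 83, 17, 49]

Partitioned: [9, 99, 83, 17, 49]


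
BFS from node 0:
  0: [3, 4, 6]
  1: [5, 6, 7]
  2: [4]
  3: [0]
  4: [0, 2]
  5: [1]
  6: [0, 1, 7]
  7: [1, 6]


Visit 0, enqueue [3, 4, 6]
Visit 3, enqueue []
Visit 4, enqueue [2]
Visit 6, enqueue [1, 7]
Visit 2, enqueue []
Visit 1, enqueue [5]
Visit 7, enqueue []
Visit 5, enqueue []

BFS order: [0, 3, 4, 6, 2, 1, 7, 5]


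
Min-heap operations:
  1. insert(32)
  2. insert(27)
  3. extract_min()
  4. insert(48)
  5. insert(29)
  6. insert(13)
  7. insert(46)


insert(32) -> [32]
insert(27) -> [27, 32]
extract_min()->27, [32]
insert(48) -> [32, 48]
insert(29) -> [29, 48, 32]
insert(13) -> [13, 29, 32, 48]
insert(46) -> [13, 29, 32, 48, 46]

Final heap: [13, 29, 32, 48, 46]


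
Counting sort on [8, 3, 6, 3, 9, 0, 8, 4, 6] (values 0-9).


Input: [8, 3, 6, 3, 9, 0, 8, 4, 6]
Counts: [1, 0, 0, 2, 1, 0, 2, 0, 2, 1]

Sorted: [0, 3, 3, 4, 6, 6, 8, 8, 9]


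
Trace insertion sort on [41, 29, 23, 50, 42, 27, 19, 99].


Initial: [41, 29, 23, 50, 42, 27, 19, 99]
Insert 29: [29, 41, 23, 50, 42, 27, 19, 99]
Insert 23: [23, 29, 41, 50, 42, 27, 19, 99]
Insert 50: [23, 29, 41, 50, 42, 27, 19, 99]
Insert 42: [23, 29, 41, 42, 50, 27, 19, 99]
Insert 27: [23, 27, 29, 41, 42, 50, 19, 99]
Insert 19: [19, 23, 27, 29, 41, 42, 50, 99]
Insert 99: [19, 23, 27, 29, 41, 42, 50, 99]

Sorted: [19, 23, 27, 29, 41, 42, 50, 99]


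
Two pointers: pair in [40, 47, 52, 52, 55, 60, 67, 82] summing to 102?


lo=0(40)+hi=7(82)=122
lo=0(40)+hi=6(67)=107
lo=0(40)+hi=5(60)=100
lo=1(47)+hi=5(60)=107
lo=1(47)+hi=4(55)=102

Yes: 47+55=102


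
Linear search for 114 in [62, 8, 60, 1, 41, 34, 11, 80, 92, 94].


i=0: 62!=114
i=1: 8!=114
i=2: 60!=114
i=3: 1!=114
i=4: 41!=114
i=5: 34!=114
i=6: 11!=114
i=7: 80!=114
i=8: 92!=114
i=9: 94!=114

Not found, 10 comps


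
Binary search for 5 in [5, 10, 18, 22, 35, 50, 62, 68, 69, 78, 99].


Step 1: lo=0, hi=10, mid=5, val=50
Step 2: lo=0, hi=4, mid=2, val=18
Step 3: lo=0, hi=1, mid=0, val=5

Found at index 0


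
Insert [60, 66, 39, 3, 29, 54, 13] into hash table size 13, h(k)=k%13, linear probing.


Insert 60: h=8 -> slot 8
Insert 66: h=1 -> slot 1
Insert 39: h=0 -> slot 0
Insert 3: h=3 -> slot 3
Insert 29: h=3, 1 probes -> slot 4
Insert 54: h=2 -> slot 2
Insert 13: h=0, 5 probes -> slot 5

Table: [39, 66, 54, 3, 29, 13, None, None, 60, None, None, None, None]


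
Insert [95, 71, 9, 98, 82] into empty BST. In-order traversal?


Insert 95: root
Insert 71: L from 95
Insert 9: L from 95 -> L from 71
Insert 98: R from 95
Insert 82: L from 95 -> R from 71

In-order: [9, 71, 82, 95, 98]


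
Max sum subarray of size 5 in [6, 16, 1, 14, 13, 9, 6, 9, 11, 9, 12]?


[0:5]: 50
[1:6]: 53
[2:7]: 43
[3:8]: 51
[4:9]: 48
[5:10]: 44
[6:11]: 47

Max: 53 at [1:6]


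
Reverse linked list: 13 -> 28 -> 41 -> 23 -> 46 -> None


Step 1: curr=13, set curr.next=prev(None) | reversed so far: 13
Step 2: curr=28, set curr.next=prev(13) | reversed so far: 28 -> 13
Step 3: curr=41, set curr.next=prev(28) | reversed so far: 41 -> 28 -> 13
Step 4: curr=23, set curr.next=prev(41) | reversed so far: 23 -> 41 -> 28 -> 13
Step 5: curr=46, set curr.next=prev(23) | reversed so far: 46 -> 23 -> 41 -> 28 -> 13

46 -> 23 -> 41 -> 28 -> 13 -> None


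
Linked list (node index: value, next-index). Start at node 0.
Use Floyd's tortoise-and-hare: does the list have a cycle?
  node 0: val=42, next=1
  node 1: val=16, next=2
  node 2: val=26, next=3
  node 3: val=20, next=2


Floyd's tortoise (slow, +1) and hare (fast, +2):
  init: slow=0, fast=0
  step 1: slow=1, fast=2
  step 2: slow=2, fast=2
  slow == fast at node 2: cycle detected

Cycle: yes


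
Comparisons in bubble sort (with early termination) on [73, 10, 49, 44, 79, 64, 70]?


Algorithm: bubble sort (with early termination)
Input: [73, 10, 49, 44, 79, 64, 70]
Sorted: [10, 44, 49, 64, 70, 73, 79]

15


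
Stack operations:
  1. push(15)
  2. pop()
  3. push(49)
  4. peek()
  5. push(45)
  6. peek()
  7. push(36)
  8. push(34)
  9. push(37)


push(15) -> [15]
pop()->15, []
push(49) -> [49]
peek()->49
push(45) -> [49, 45]
peek()->45
push(36) -> [49, 45, 36]
push(34) -> [49, 45, 36, 34]
push(37) -> [49, 45, 36, 34, 37]

Final stack: [49, 45, 36, 34, 37]


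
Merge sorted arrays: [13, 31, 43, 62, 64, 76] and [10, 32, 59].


Take 10 from B
Take 13 from A
Take 31 from A
Take 32 from B
Take 43 from A
Take 59 from B

Merged: [10, 13, 31, 32, 43, 59, 62, 64, 76]


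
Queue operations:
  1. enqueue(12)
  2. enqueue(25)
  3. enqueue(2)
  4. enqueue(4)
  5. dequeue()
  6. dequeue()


enqueue(12) -> [12]
enqueue(25) -> [12, 25]
enqueue(2) -> [12, 25, 2]
enqueue(4) -> [12, 25, 2, 4]
dequeue()->12, [25, 2, 4]
dequeue()->25, [2, 4]

Final queue: [2, 4]


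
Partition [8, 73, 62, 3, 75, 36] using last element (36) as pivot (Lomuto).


Pivot: 36
  8 <= 36: advance i (no swap)
  3 <= 36: swap -> [8, 3, 62, 73, 75, 36]
Place pivot at 2: [8, 3, 36, 73, 75, 62]

Partitioned: [8, 3, 36, 73, 75, 62]


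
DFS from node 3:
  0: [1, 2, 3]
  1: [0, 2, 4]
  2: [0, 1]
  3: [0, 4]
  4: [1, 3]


Visit 3, push [4, 0]
Visit 0, push [2, 1]
Visit 1, push [4, 2]
Visit 2, push []
Visit 4, push []

DFS order: [3, 0, 1, 2, 4]


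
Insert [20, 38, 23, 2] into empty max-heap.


Insert 20: [20]
Insert 38: [38, 20]
Insert 23: [38, 20, 23]
Insert 2: [38, 20, 23, 2]

Final heap: [38, 20, 23, 2]


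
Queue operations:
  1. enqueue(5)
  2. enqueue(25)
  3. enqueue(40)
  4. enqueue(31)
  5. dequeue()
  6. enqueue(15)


enqueue(5) -> [5]
enqueue(25) -> [5, 25]
enqueue(40) -> [5, 25, 40]
enqueue(31) -> [5, 25, 40, 31]
dequeue()->5, [25, 40, 31]
enqueue(15) -> [25, 40, 31, 15]

Final queue: [25, 40, 31, 15]


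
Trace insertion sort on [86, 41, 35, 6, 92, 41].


Initial: [86, 41, 35, 6, 92, 41]
Insert 41: [41, 86, 35, 6, 92, 41]
Insert 35: [35, 41, 86, 6, 92, 41]
Insert 6: [6, 35, 41, 86, 92, 41]
Insert 92: [6, 35, 41, 86, 92, 41]
Insert 41: [6, 35, 41, 41, 86, 92]

Sorted: [6, 35, 41, 41, 86, 92]


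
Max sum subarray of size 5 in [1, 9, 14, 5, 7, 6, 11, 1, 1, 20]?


[0:5]: 36
[1:6]: 41
[2:7]: 43
[3:8]: 30
[4:9]: 26
[5:10]: 39

Max: 43 at [2:7]


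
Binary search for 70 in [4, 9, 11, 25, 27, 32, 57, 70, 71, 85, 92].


Step 1: lo=0, hi=10, mid=5, val=32
Step 2: lo=6, hi=10, mid=8, val=71
Step 3: lo=6, hi=7, mid=6, val=57
Step 4: lo=7, hi=7, mid=7, val=70

Found at index 7


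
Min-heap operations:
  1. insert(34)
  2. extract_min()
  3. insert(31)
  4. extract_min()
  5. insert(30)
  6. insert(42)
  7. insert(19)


insert(34) -> [34]
extract_min()->34, []
insert(31) -> [31]
extract_min()->31, []
insert(30) -> [30]
insert(42) -> [30, 42]
insert(19) -> [19, 42, 30]

Final heap: [19, 42, 30]


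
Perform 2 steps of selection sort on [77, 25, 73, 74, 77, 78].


Initial: [77, 25, 73, 74, 77, 78]
Step 1: min=25 at 1
  Swap: [25, 77, 73, 74, 77, 78]
Step 2: min=73 at 2
  Swap: [25, 73, 77, 74, 77, 78]

After 2 steps: [25, 73, 77, 74, 77, 78]


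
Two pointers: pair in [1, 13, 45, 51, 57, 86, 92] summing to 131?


lo=0(1)+hi=6(92)=93
lo=1(13)+hi=6(92)=105
lo=2(45)+hi=6(92)=137
lo=2(45)+hi=5(86)=131

Yes: 45+86=131


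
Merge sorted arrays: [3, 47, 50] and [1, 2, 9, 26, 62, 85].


Take 1 from B
Take 2 from B
Take 3 from A
Take 9 from B
Take 26 from B
Take 47 from A
Take 50 from A

Merged: [1, 2, 3, 9, 26, 47, 50, 62, 85]


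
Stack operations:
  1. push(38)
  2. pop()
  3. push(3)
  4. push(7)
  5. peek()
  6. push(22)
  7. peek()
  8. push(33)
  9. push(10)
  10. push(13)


push(38) -> [38]
pop()->38, []
push(3) -> [3]
push(7) -> [3, 7]
peek()->7
push(22) -> [3, 7, 22]
peek()->22
push(33) -> [3, 7, 22, 33]
push(10) -> [3, 7, 22, 33, 10]
push(13) -> [3, 7, 22, 33, 10, 13]

Final stack: [3, 7, 22, 33, 10, 13]


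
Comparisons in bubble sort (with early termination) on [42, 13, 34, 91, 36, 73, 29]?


Algorithm: bubble sort (with early termination)
Input: [42, 13, 34, 91, 36, 73, 29]
Sorted: [13, 29, 34, 36, 42, 73, 91]

21


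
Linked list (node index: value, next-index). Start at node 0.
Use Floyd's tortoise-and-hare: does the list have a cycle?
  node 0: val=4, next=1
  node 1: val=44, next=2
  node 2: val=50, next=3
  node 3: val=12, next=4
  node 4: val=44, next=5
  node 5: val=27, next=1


Floyd's tortoise (slow, +1) and hare (fast, +2):
  init: slow=0, fast=0
  step 1: slow=1, fast=2
  step 2: slow=2, fast=4
  step 3: slow=3, fast=1
  step 4: slow=4, fast=3
  step 5: slow=5, fast=5
  slow == fast at node 5: cycle detected

Cycle: yes


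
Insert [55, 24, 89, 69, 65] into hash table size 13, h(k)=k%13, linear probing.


Insert 55: h=3 -> slot 3
Insert 24: h=11 -> slot 11
Insert 89: h=11, 1 probes -> slot 12
Insert 69: h=4 -> slot 4
Insert 65: h=0 -> slot 0

Table: [65, None, None, 55, 69, None, None, None, None, None, None, 24, 89]


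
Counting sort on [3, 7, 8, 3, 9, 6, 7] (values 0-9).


Input: [3, 7, 8, 3, 9, 6, 7]
Counts: [0, 0, 0, 2, 0, 0, 1, 2, 1, 1]

Sorted: [3, 3, 6, 7, 7, 8, 9]


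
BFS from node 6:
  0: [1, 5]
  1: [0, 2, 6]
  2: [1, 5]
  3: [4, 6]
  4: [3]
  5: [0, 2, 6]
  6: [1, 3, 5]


Visit 6, enqueue [1, 3, 5]
Visit 1, enqueue [0, 2]
Visit 3, enqueue [4]
Visit 5, enqueue []
Visit 0, enqueue []
Visit 2, enqueue []
Visit 4, enqueue []

BFS order: [6, 1, 3, 5, 0, 2, 4]


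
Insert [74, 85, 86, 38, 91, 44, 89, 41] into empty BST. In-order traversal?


Insert 74: root
Insert 85: R from 74
Insert 86: R from 74 -> R from 85
Insert 38: L from 74
Insert 91: R from 74 -> R from 85 -> R from 86
Insert 44: L from 74 -> R from 38
Insert 89: R from 74 -> R from 85 -> R from 86 -> L from 91
Insert 41: L from 74 -> R from 38 -> L from 44

In-order: [38, 41, 44, 74, 85, 86, 89, 91]


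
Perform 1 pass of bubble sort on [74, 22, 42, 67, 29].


Initial: [74, 22, 42, 67, 29]
Pass 1: [22, 42, 67, 29, 74] (4 swaps)

After 1 pass: [22, 42, 67, 29, 74]


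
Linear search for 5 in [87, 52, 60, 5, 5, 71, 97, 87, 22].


i=0: 87!=5
i=1: 52!=5
i=2: 60!=5
i=3: 5==5 found!

Found at 3, 4 comps


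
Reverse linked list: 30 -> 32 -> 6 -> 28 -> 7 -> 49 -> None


Step 1: curr=30, set curr.next=prev(None) | reversed so far: 30
Step 2: curr=32, set curr.next=prev(30) | reversed so far: 32 -> 30
Step 3: curr=6, set curr.next=prev(32) | reversed so far: 6 -> 32 -> 30
Step 4: curr=28, set curr.next=prev(6) | reversed so far: 28 -> 6 -> 32 -> 30
Step 5: curr=7, set curr.next=prev(28) | reversed so far: 7 -> 28 -> 6 -> 32 -> 30
Step 6: curr=49, set curr.next=prev(7) | reversed so far: 49 -> 7 -> 28 -> 6 -> 32 -> 30

49 -> 7 -> 28 -> 6 -> 32 -> 30 -> None


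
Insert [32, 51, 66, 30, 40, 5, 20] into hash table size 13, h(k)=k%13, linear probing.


Insert 32: h=6 -> slot 6
Insert 51: h=12 -> slot 12
Insert 66: h=1 -> slot 1
Insert 30: h=4 -> slot 4
Insert 40: h=1, 1 probes -> slot 2
Insert 5: h=5 -> slot 5
Insert 20: h=7 -> slot 7

Table: [None, 66, 40, None, 30, 5, 32, 20, None, None, None, None, 51]


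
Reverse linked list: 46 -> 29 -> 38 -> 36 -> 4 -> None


Step 1: curr=46, set curr.next=prev(None) | reversed so far: 46
Step 2: curr=29, set curr.next=prev(46) | reversed so far: 29 -> 46
Step 3: curr=38, set curr.next=prev(29) | reversed so far: 38 -> 29 -> 46
Step 4: curr=36, set curr.next=prev(38) | reversed so far: 36 -> 38 -> 29 -> 46
Step 5: curr=4, set curr.next=prev(36) | reversed so far: 4 -> 36 -> 38 -> 29 -> 46

4 -> 36 -> 38 -> 29 -> 46 -> None


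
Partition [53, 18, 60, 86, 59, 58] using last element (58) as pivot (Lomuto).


Pivot: 58
  53 <= 58: advance i (no swap)
  18 <= 58: advance i (no swap)
Place pivot at 2: [53, 18, 58, 86, 59, 60]

Partitioned: [53, 18, 58, 86, 59, 60]


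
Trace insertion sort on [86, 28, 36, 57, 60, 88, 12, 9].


Initial: [86, 28, 36, 57, 60, 88, 12, 9]
Insert 28: [28, 86, 36, 57, 60, 88, 12, 9]
Insert 36: [28, 36, 86, 57, 60, 88, 12, 9]
Insert 57: [28, 36, 57, 86, 60, 88, 12, 9]
Insert 60: [28, 36, 57, 60, 86, 88, 12, 9]
Insert 88: [28, 36, 57, 60, 86, 88, 12, 9]
Insert 12: [12, 28, 36, 57, 60, 86, 88, 9]
Insert 9: [9, 12, 28, 36, 57, 60, 86, 88]

Sorted: [9, 12, 28, 36, 57, 60, 86, 88]


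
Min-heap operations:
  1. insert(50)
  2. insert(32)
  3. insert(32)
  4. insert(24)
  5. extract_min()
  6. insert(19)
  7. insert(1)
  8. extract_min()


insert(50) -> [50]
insert(32) -> [32, 50]
insert(32) -> [32, 50, 32]
insert(24) -> [24, 32, 32, 50]
extract_min()->24, [32, 32, 50]
insert(19) -> [19, 32, 50, 32]
insert(1) -> [1, 19, 50, 32, 32]
extract_min()->1, [19, 32, 50, 32]

Final heap: [19, 32, 50, 32]


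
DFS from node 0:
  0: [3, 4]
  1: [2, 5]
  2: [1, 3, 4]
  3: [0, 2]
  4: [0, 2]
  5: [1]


Visit 0, push [4, 3]
Visit 3, push [2]
Visit 2, push [4, 1]
Visit 1, push [5]
Visit 5, push []
Visit 4, push []

DFS order: [0, 3, 2, 1, 5, 4]


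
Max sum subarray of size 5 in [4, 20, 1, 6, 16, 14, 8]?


[0:5]: 47
[1:6]: 57
[2:7]: 45

Max: 57 at [1:6]


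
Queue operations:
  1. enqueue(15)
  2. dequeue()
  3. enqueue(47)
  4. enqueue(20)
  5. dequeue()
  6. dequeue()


enqueue(15) -> [15]
dequeue()->15, []
enqueue(47) -> [47]
enqueue(20) -> [47, 20]
dequeue()->47, [20]
dequeue()->20, []

Final queue: []


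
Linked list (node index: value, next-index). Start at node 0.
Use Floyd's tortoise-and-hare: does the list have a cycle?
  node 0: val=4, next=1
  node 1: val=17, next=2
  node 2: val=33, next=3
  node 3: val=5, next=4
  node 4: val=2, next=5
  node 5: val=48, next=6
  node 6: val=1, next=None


Floyd's tortoise (slow, +1) and hare (fast, +2):
  init: slow=0, fast=0
  step 1: slow=1, fast=2
  step 2: slow=2, fast=4
  step 3: slow=3, fast=6
  step 4: fast -> None, no cycle

Cycle: no


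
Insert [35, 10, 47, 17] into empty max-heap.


Insert 35: [35]
Insert 10: [35, 10]
Insert 47: [47, 10, 35]
Insert 17: [47, 17, 35, 10]

Final heap: [47, 17, 35, 10]


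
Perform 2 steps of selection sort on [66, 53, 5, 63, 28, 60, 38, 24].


Initial: [66, 53, 5, 63, 28, 60, 38, 24]
Step 1: min=5 at 2
  Swap: [5, 53, 66, 63, 28, 60, 38, 24]
Step 2: min=24 at 7
  Swap: [5, 24, 66, 63, 28, 60, 38, 53]

After 2 steps: [5, 24, 66, 63, 28, 60, 38, 53]


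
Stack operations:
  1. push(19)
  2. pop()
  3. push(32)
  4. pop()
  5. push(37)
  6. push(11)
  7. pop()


push(19) -> [19]
pop()->19, []
push(32) -> [32]
pop()->32, []
push(37) -> [37]
push(11) -> [37, 11]
pop()->11, [37]

Final stack: [37]


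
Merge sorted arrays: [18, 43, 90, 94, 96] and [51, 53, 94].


Take 18 from A
Take 43 from A
Take 51 from B
Take 53 from B
Take 90 from A
Take 94 from A
Take 94 from B

Merged: [18, 43, 51, 53, 90, 94, 94, 96]


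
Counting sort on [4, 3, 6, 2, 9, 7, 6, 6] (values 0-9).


Input: [4, 3, 6, 2, 9, 7, 6, 6]
Counts: [0, 0, 1, 1, 1, 0, 3, 1, 0, 1]

Sorted: [2, 3, 4, 6, 6, 6, 7, 9]


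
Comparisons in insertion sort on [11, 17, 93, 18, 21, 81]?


Algorithm: insertion sort
Input: [11, 17, 93, 18, 21, 81]
Sorted: [11, 17, 18, 21, 81, 93]

8


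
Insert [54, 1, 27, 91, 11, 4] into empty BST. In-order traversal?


Insert 54: root
Insert 1: L from 54
Insert 27: L from 54 -> R from 1
Insert 91: R from 54
Insert 11: L from 54 -> R from 1 -> L from 27
Insert 4: L from 54 -> R from 1 -> L from 27 -> L from 11

In-order: [1, 4, 11, 27, 54, 91]


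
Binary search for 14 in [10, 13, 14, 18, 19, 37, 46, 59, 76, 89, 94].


Step 1: lo=0, hi=10, mid=5, val=37
Step 2: lo=0, hi=4, mid=2, val=14

Found at index 2


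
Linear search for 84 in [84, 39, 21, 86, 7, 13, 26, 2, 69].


i=0: 84==84 found!

Found at 0, 1 comps


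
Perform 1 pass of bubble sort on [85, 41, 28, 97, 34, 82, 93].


Initial: [85, 41, 28, 97, 34, 82, 93]
Pass 1: [41, 28, 85, 34, 82, 93, 97] (5 swaps)

After 1 pass: [41, 28, 85, 34, 82, 93, 97]


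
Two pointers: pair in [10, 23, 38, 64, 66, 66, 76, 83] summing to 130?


lo=0(10)+hi=7(83)=93
lo=1(23)+hi=7(83)=106
lo=2(38)+hi=7(83)=121
lo=3(64)+hi=7(83)=147
lo=3(64)+hi=6(76)=140
lo=3(64)+hi=5(66)=130

Yes: 64+66=130


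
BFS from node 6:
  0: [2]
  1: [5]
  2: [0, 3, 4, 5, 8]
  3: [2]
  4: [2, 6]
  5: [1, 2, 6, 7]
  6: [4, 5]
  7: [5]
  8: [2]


Visit 6, enqueue [4, 5]
Visit 4, enqueue [2]
Visit 5, enqueue [1, 7]
Visit 2, enqueue [0, 3, 8]
Visit 1, enqueue []
Visit 7, enqueue []
Visit 0, enqueue []
Visit 3, enqueue []
Visit 8, enqueue []

BFS order: [6, 4, 5, 2, 1, 7, 0, 3, 8]


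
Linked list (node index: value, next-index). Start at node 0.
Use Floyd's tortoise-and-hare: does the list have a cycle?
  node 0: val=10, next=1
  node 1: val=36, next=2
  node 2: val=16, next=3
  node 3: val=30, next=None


Floyd's tortoise (slow, +1) and hare (fast, +2):
  init: slow=0, fast=0
  step 1: slow=1, fast=2
  step 2: fast 2->3->None, no cycle

Cycle: no


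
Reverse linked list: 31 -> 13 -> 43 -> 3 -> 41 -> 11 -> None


Step 1: curr=31, set curr.next=prev(None) | reversed so far: 31
Step 2: curr=13, set curr.next=prev(31) | reversed so far: 13 -> 31
Step 3: curr=43, set curr.next=prev(13) | reversed so far: 43 -> 13 -> 31
Step 4: curr=3, set curr.next=prev(43) | reversed so far: 3 -> 43 -> 13 -> 31
Step 5: curr=41, set curr.next=prev(3) | reversed so far: 41 -> 3 -> 43 -> 13 -> 31
Step 6: curr=11, set curr.next=prev(41) | reversed so far: 11 -> 41 -> 3 -> 43 -> 13 -> 31

11 -> 41 -> 3 -> 43 -> 13 -> 31 -> None


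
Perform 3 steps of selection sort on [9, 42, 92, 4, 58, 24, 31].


Initial: [9, 42, 92, 4, 58, 24, 31]
Step 1: min=4 at 3
  Swap: [4, 42, 92, 9, 58, 24, 31]
Step 2: min=9 at 3
  Swap: [4, 9, 92, 42, 58, 24, 31]
Step 3: min=24 at 5
  Swap: [4, 9, 24, 42, 58, 92, 31]

After 3 steps: [4, 9, 24, 42, 58, 92, 31]


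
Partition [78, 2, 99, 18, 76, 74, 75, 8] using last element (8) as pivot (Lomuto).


Pivot: 8
  2 <= 8: swap -> [2, 78, 99, 18, 76, 74, 75, 8]
Place pivot at 1: [2, 8, 99, 18, 76, 74, 75, 78]

Partitioned: [2, 8, 99, 18, 76, 74, 75, 78]


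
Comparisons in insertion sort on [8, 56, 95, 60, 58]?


Algorithm: insertion sort
Input: [8, 56, 95, 60, 58]
Sorted: [8, 56, 58, 60, 95]

7


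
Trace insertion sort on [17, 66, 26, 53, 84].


Initial: [17, 66, 26, 53, 84]
Insert 66: [17, 66, 26, 53, 84]
Insert 26: [17, 26, 66, 53, 84]
Insert 53: [17, 26, 53, 66, 84]
Insert 84: [17, 26, 53, 66, 84]

Sorted: [17, 26, 53, 66, 84]


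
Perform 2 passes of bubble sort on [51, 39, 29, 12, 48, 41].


Initial: [51, 39, 29, 12, 48, 41]
Pass 1: [39, 29, 12, 48, 41, 51] (5 swaps)
Pass 2: [29, 12, 39, 41, 48, 51] (3 swaps)

After 2 passes: [29, 12, 39, 41, 48, 51]


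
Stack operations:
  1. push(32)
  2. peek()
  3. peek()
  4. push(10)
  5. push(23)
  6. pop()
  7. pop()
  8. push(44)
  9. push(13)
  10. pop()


push(32) -> [32]
peek()->32
peek()->32
push(10) -> [32, 10]
push(23) -> [32, 10, 23]
pop()->23, [32, 10]
pop()->10, [32]
push(44) -> [32, 44]
push(13) -> [32, 44, 13]
pop()->13, [32, 44]

Final stack: [32, 44]


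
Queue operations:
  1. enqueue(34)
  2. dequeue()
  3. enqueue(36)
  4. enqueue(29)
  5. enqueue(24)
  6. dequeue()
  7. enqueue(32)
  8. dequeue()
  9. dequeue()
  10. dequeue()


enqueue(34) -> [34]
dequeue()->34, []
enqueue(36) -> [36]
enqueue(29) -> [36, 29]
enqueue(24) -> [36, 29, 24]
dequeue()->36, [29, 24]
enqueue(32) -> [29, 24, 32]
dequeue()->29, [24, 32]
dequeue()->24, [32]
dequeue()->32, []

Final queue: []


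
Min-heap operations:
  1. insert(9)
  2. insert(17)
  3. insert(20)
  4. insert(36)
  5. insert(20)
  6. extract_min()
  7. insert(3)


insert(9) -> [9]
insert(17) -> [9, 17]
insert(20) -> [9, 17, 20]
insert(36) -> [9, 17, 20, 36]
insert(20) -> [9, 17, 20, 36, 20]
extract_min()->9, [17, 20, 20, 36]
insert(3) -> [3, 17, 20, 36, 20]

Final heap: [3, 17, 20, 36, 20]


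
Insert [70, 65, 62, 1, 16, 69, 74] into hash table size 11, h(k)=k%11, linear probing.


Insert 70: h=4 -> slot 4
Insert 65: h=10 -> slot 10
Insert 62: h=7 -> slot 7
Insert 1: h=1 -> slot 1
Insert 16: h=5 -> slot 5
Insert 69: h=3 -> slot 3
Insert 74: h=8 -> slot 8

Table: [None, 1, None, 69, 70, 16, None, 62, 74, None, 65]


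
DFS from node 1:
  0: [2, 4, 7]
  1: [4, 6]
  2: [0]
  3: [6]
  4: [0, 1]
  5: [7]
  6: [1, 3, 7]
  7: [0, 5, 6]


Visit 1, push [6, 4]
Visit 4, push [0]
Visit 0, push [7, 2]
Visit 2, push []
Visit 7, push [6, 5]
Visit 5, push []
Visit 6, push [3]
Visit 3, push []

DFS order: [1, 4, 0, 2, 7, 5, 6, 3]


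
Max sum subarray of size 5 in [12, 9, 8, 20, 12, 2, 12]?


[0:5]: 61
[1:6]: 51
[2:7]: 54

Max: 61 at [0:5]


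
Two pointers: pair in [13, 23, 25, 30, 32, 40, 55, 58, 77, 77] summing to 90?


lo=0(13)+hi=9(77)=90

Yes: 13+77=90


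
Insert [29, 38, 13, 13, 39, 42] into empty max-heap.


Insert 29: [29]
Insert 38: [38, 29]
Insert 13: [38, 29, 13]
Insert 13: [38, 29, 13, 13]
Insert 39: [39, 38, 13, 13, 29]
Insert 42: [42, 38, 39, 13, 29, 13]

Final heap: [42, 38, 39, 13, 29, 13]


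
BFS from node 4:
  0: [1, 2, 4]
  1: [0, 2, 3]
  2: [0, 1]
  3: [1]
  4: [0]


Visit 4, enqueue [0]
Visit 0, enqueue [1, 2]
Visit 1, enqueue [3]
Visit 2, enqueue []
Visit 3, enqueue []

BFS order: [4, 0, 1, 2, 3]


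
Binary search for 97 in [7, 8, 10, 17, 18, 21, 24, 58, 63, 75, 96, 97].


Step 1: lo=0, hi=11, mid=5, val=21
Step 2: lo=6, hi=11, mid=8, val=63
Step 3: lo=9, hi=11, mid=10, val=96
Step 4: lo=11, hi=11, mid=11, val=97

Found at index 11


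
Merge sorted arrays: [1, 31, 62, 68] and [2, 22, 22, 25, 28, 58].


Take 1 from A
Take 2 from B
Take 22 from B
Take 22 from B
Take 25 from B
Take 28 from B
Take 31 from A
Take 58 from B

Merged: [1, 2, 22, 22, 25, 28, 31, 58, 62, 68]


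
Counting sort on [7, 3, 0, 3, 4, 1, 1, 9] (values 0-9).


Input: [7, 3, 0, 3, 4, 1, 1, 9]
Counts: [1, 2, 0, 2, 1, 0, 0, 1, 0, 1]

Sorted: [0, 1, 1, 3, 3, 4, 7, 9]


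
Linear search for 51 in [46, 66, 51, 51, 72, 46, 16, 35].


i=0: 46!=51
i=1: 66!=51
i=2: 51==51 found!

Found at 2, 3 comps


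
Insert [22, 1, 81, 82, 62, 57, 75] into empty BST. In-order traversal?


Insert 22: root
Insert 1: L from 22
Insert 81: R from 22
Insert 82: R from 22 -> R from 81
Insert 62: R from 22 -> L from 81
Insert 57: R from 22 -> L from 81 -> L from 62
Insert 75: R from 22 -> L from 81 -> R from 62

In-order: [1, 22, 57, 62, 75, 81, 82]


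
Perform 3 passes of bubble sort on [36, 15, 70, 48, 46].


Initial: [36, 15, 70, 48, 46]
Pass 1: [15, 36, 48, 46, 70] (3 swaps)
Pass 2: [15, 36, 46, 48, 70] (1 swaps)
Pass 3: [15, 36, 46, 48, 70] (0 swaps)

After 3 passes: [15, 36, 46, 48, 70]


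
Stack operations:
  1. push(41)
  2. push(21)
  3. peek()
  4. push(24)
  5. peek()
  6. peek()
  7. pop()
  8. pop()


push(41) -> [41]
push(21) -> [41, 21]
peek()->21
push(24) -> [41, 21, 24]
peek()->24
peek()->24
pop()->24, [41, 21]
pop()->21, [41]

Final stack: [41]


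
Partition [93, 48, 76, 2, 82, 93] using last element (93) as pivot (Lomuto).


Pivot: 93
  93 <= 93: advance i (no swap)
  48 <= 93: advance i (no swap)
  76 <= 93: advance i (no swap)
  2 <= 93: advance i (no swap)
  82 <= 93: advance i (no swap)
Place pivot at 5: [93, 48, 76, 2, 82, 93]

Partitioned: [93, 48, 76, 2, 82, 93]


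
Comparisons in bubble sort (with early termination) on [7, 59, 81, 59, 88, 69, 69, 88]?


Algorithm: bubble sort (with early termination)
Input: [7, 59, 81, 59, 88, 69, 69, 88]
Sorted: [7, 59, 59, 69, 69, 81, 88, 88]

18


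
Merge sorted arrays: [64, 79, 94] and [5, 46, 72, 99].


Take 5 from B
Take 46 from B
Take 64 from A
Take 72 from B
Take 79 from A
Take 94 from A

Merged: [5, 46, 64, 72, 79, 94, 99]


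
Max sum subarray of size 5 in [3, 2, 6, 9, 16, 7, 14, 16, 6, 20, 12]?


[0:5]: 36
[1:6]: 40
[2:7]: 52
[3:8]: 62
[4:9]: 59
[5:10]: 63
[6:11]: 68

Max: 68 at [6:11]


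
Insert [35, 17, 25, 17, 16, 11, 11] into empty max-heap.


Insert 35: [35]
Insert 17: [35, 17]
Insert 25: [35, 17, 25]
Insert 17: [35, 17, 25, 17]
Insert 16: [35, 17, 25, 17, 16]
Insert 11: [35, 17, 25, 17, 16, 11]
Insert 11: [35, 17, 25, 17, 16, 11, 11]

Final heap: [35, 17, 25, 17, 16, 11, 11]


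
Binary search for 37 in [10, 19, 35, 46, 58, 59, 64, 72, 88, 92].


Step 1: lo=0, hi=9, mid=4, val=58
Step 2: lo=0, hi=3, mid=1, val=19
Step 3: lo=2, hi=3, mid=2, val=35
Step 4: lo=3, hi=3, mid=3, val=46

Not found


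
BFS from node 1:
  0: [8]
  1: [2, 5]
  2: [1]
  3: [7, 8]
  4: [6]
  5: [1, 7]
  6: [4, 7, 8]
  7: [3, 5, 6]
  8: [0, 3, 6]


Visit 1, enqueue [2, 5]
Visit 2, enqueue []
Visit 5, enqueue [7]
Visit 7, enqueue [3, 6]
Visit 3, enqueue [8]
Visit 6, enqueue [4]
Visit 8, enqueue [0]
Visit 4, enqueue []
Visit 0, enqueue []

BFS order: [1, 2, 5, 7, 3, 6, 8, 4, 0]


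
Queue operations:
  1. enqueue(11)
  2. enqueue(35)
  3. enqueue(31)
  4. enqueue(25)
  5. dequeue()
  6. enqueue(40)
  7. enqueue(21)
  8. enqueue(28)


enqueue(11) -> [11]
enqueue(35) -> [11, 35]
enqueue(31) -> [11, 35, 31]
enqueue(25) -> [11, 35, 31, 25]
dequeue()->11, [35, 31, 25]
enqueue(40) -> [35, 31, 25, 40]
enqueue(21) -> [35, 31, 25, 40, 21]
enqueue(28) -> [35, 31, 25, 40, 21, 28]

Final queue: [35, 31, 25, 40, 21, 28]


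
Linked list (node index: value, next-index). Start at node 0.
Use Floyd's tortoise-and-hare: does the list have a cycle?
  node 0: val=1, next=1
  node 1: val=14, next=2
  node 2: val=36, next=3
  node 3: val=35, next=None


Floyd's tortoise (slow, +1) and hare (fast, +2):
  init: slow=0, fast=0
  step 1: slow=1, fast=2
  step 2: fast 2->3->None, no cycle

Cycle: no


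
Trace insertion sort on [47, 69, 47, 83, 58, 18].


Initial: [47, 69, 47, 83, 58, 18]
Insert 69: [47, 69, 47, 83, 58, 18]
Insert 47: [47, 47, 69, 83, 58, 18]
Insert 83: [47, 47, 69, 83, 58, 18]
Insert 58: [47, 47, 58, 69, 83, 18]
Insert 18: [18, 47, 47, 58, 69, 83]

Sorted: [18, 47, 47, 58, 69, 83]


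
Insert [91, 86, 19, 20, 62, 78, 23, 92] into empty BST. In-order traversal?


Insert 91: root
Insert 86: L from 91
Insert 19: L from 91 -> L from 86
Insert 20: L from 91 -> L from 86 -> R from 19
Insert 62: L from 91 -> L from 86 -> R from 19 -> R from 20
Insert 78: L from 91 -> L from 86 -> R from 19 -> R from 20 -> R from 62
Insert 23: L from 91 -> L from 86 -> R from 19 -> R from 20 -> L from 62
Insert 92: R from 91

In-order: [19, 20, 23, 62, 78, 86, 91, 92]


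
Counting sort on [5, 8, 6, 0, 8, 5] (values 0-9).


Input: [5, 8, 6, 0, 8, 5]
Counts: [1, 0, 0, 0, 0, 2, 1, 0, 2, 0]

Sorted: [0, 5, 5, 6, 8, 8]


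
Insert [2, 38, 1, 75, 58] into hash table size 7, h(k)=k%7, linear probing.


Insert 2: h=2 -> slot 2
Insert 38: h=3 -> slot 3
Insert 1: h=1 -> slot 1
Insert 75: h=5 -> slot 5
Insert 58: h=2, 2 probes -> slot 4

Table: [None, 1, 2, 38, 58, 75, None]


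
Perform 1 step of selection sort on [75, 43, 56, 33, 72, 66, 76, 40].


Initial: [75, 43, 56, 33, 72, 66, 76, 40]
Step 1: min=33 at 3
  Swap: [33, 43, 56, 75, 72, 66, 76, 40]

After 1 step: [33, 43, 56, 75, 72, 66, 76, 40]


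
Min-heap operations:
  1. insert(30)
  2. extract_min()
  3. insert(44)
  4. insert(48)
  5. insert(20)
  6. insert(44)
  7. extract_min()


insert(30) -> [30]
extract_min()->30, []
insert(44) -> [44]
insert(48) -> [44, 48]
insert(20) -> [20, 48, 44]
insert(44) -> [20, 44, 44, 48]
extract_min()->20, [44, 44, 48]

Final heap: [44, 44, 48]


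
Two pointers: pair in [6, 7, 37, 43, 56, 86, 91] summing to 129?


lo=0(6)+hi=6(91)=97
lo=1(7)+hi=6(91)=98
lo=2(37)+hi=6(91)=128
lo=3(43)+hi=6(91)=134
lo=3(43)+hi=5(86)=129

Yes: 43+86=129


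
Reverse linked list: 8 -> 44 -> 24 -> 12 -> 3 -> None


Step 1: curr=8, set curr.next=prev(None) | reversed so far: 8
Step 2: curr=44, set curr.next=prev(8) | reversed so far: 44 -> 8
Step 3: curr=24, set curr.next=prev(44) | reversed so far: 24 -> 44 -> 8
Step 4: curr=12, set curr.next=prev(24) | reversed so far: 12 -> 24 -> 44 -> 8
Step 5: curr=3, set curr.next=prev(12) | reversed so far: 3 -> 12 -> 24 -> 44 -> 8

3 -> 12 -> 24 -> 44 -> 8 -> None


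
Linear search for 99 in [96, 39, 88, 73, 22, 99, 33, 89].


i=0: 96!=99
i=1: 39!=99
i=2: 88!=99
i=3: 73!=99
i=4: 22!=99
i=5: 99==99 found!

Found at 5, 6 comps


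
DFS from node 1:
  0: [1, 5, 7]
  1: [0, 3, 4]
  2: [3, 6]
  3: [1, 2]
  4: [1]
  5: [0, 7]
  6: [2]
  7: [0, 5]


Visit 1, push [4, 3, 0]
Visit 0, push [7, 5]
Visit 5, push [7]
Visit 7, push []
Visit 3, push [2]
Visit 2, push [6]
Visit 6, push []
Visit 4, push []

DFS order: [1, 0, 5, 7, 3, 2, 6, 4]


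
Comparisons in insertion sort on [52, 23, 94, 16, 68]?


Algorithm: insertion sort
Input: [52, 23, 94, 16, 68]
Sorted: [16, 23, 52, 68, 94]

7


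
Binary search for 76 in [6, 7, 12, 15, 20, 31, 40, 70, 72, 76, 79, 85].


Step 1: lo=0, hi=11, mid=5, val=31
Step 2: lo=6, hi=11, mid=8, val=72
Step 3: lo=9, hi=11, mid=10, val=79
Step 4: lo=9, hi=9, mid=9, val=76

Found at index 9


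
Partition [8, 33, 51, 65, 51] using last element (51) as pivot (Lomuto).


Pivot: 51
  8 <= 51: advance i (no swap)
  33 <= 51: advance i (no swap)
  51 <= 51: advance i (no swap)
Place pivot at 3: [8, 33, 51, 51, 65]

Partitioned: [8, 33, 51, 51, 65]


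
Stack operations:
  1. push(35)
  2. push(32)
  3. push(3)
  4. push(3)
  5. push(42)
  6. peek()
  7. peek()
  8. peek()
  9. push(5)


push(35) -> [35]
push(32) -> [35, 32]
push(3) -> [35, 32, 3]
push(3) -> [35, 32, 3, 3]
push(42) -> [35, 32, 3, 3, 42]
peek()->42
peek()->42
peek()->42
push(5) -> [35, 32, 3, 3, 42, 5]

Final stack: [35, 32, 3, 3, 42, 5]


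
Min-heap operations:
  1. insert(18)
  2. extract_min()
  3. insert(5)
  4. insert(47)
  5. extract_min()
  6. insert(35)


insert(18) -> [18]
extract_min()->18, []
insert(5) -> [5]
insert(47) -> [5, 47]
extract_min()->5, [47]
insert(35) -> [35, 47]

Final heap: [35, 47]
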